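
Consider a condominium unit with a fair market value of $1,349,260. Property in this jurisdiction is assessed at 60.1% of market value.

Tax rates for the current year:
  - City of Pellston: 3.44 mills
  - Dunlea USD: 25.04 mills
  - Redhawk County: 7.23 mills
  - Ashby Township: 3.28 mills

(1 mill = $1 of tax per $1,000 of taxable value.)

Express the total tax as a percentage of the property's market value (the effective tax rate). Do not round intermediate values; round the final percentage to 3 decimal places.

2.343%

Assessed value = $1,349,260 × 0.601 = $810,905.26
City of Pellston: $810,905.26 × 0.00344 = $2,789.5140944
Dunlea USD: $810,905.26 × 0.02504 = $20,305.0677104
Redhawk County: $810,905.26 × 0.00723 = $5,862.8450298
Ashby Township: $810,905.26 × 0.00328 = $2,659.7692528
Total tax = $31,617.1960874
Effective rate = $31,617.1960874 ÷ $1,349,260 = 2.343% of market value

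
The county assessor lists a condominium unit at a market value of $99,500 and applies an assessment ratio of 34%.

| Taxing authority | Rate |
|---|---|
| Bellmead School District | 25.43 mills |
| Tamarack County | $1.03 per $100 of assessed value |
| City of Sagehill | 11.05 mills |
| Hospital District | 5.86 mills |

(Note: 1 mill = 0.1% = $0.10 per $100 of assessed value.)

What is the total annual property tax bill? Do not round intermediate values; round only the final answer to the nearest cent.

$1,780.81

Assessed value = $99,500 × 0.34 = $33,830
Bellmead School District: $33,830 × 0.02543 = $860.2969
Tamarack County: $33,830 × 0.0103 = $348.449
City of Sagehill: $33,830 × 0.01105 = $373.8215
Hospital District: $33,830 × 0.00586 = $198.2438
Total = $1,780.8112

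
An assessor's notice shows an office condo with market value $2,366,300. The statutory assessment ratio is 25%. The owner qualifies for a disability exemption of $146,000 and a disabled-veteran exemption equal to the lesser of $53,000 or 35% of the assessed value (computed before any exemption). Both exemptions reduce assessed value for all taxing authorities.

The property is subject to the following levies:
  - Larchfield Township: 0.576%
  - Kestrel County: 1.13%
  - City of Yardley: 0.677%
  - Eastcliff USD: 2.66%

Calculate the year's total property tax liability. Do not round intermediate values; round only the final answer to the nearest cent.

Assessed value = $2,366,300 × 0.25 = $591,575
Disabled-veteran exemption = min($53,000, 35% × $591,575) = min($53,000, $207,051.25) = $53,000 (dollar cap binds)
Taxable value = $591,575 − $146,000 − $53,000 = $392,575
Larchfield Township: $392,575 × 0.00576 = $2,261.232
Kestrel County: $392,575 × 0.0113 = $4,436.0975
City of Yardley: $392,575 × 0.00677 = $2,657.73275
Eastcliff USD: $392,575 × 0.0266 = $10,442.495
Total = $19,797.55725

$19,797.56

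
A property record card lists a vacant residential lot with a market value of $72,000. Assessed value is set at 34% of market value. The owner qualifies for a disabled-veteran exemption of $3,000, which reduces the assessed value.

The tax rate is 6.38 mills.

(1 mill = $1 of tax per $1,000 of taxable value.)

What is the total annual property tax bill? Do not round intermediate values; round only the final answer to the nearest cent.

Assessed value = $72,000 × 0.34 = $24,480
Taxable value = $24,480 − $3,000 = $21,480
Tax = $21,480 × 0.00638 = $137.0424

$137.04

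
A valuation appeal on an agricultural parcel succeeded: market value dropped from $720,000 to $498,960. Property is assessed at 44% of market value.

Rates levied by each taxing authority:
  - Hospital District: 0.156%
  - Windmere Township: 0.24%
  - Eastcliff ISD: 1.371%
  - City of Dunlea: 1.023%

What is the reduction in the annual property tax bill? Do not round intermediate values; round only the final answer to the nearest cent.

$2,713.49

Old assessed value = $720,000 × 0.44 = $316,800
New assessed value = $498,960 × 0.44 = $219,542.4
Combined rate = 0.00156 + 0.0024 + 0.01371 + 0.01023 = 0.0279
Old tax = $316,800 × 0.0279 = $8,838.72
New tax = $219,542.4 × 0.0279 = $6,125.23296
Reduction = $8,838.72 − $6,125.23296 = $2,713.48704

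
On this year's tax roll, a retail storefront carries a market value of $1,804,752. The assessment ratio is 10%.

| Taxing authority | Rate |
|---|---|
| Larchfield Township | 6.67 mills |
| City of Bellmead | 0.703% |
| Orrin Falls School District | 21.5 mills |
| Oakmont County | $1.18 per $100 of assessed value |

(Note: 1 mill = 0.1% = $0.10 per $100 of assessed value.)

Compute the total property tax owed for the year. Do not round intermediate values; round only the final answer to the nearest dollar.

$8,482

Assessed value = $1,804,752 × 0.1 = $180,475.2
Larchfield Township: $180,475.2 × 0.00667 = $1,203.769584
City of Bellmead: $180,475.2 × 0.00703 = $1,268.740656
Orrin Falls School District: $180,475.2 × 0.0215 = $3,880.2168
Oakmont County: $180,475.2 × 0.0118 = $2,129.60736
Total = $8,482.3344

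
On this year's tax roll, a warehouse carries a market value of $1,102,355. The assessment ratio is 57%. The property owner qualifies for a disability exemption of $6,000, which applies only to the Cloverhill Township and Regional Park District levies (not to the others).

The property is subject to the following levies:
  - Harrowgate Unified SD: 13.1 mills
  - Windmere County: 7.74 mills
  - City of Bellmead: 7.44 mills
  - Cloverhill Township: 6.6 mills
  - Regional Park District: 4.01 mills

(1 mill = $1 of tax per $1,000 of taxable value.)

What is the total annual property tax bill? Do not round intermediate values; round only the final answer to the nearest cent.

$24,372.57

Assessed value = $1,102,355 × 0.57 = $628,342.35
Harrowgate Unified SD: $628,342.35 × 0.0131 = $8,231.284785
Windmere County: $628,342.35 × 0.00774 = $4,863.369789
City of Bellmead: $628,342.35 × 0.00744 = $4,674.867084
Cloverhill Township: ($628,342.35 − $6,000) × 0.0066 = $622,342.35 × 0.0066 = $4,107.45951
Regional Park District: ($628,342.35 − $6,000) × 0.00401 = $622,342.35 × 0.00401 = $2,495.5928235
Total = $24,372.5739915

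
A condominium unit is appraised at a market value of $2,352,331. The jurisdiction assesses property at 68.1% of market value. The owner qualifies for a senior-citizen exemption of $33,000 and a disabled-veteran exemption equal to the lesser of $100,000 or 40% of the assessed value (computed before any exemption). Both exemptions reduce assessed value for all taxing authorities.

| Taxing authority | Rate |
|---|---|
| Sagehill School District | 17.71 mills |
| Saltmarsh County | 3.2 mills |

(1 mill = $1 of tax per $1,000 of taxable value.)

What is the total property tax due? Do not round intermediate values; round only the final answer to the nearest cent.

$30,715.48

Assessed value = $2,352,331 × 0.681 = $1,601,937.411
Disabled-veteran exemption = min($100,000, 40% × $1,601,937.411) = min($100,000, $640,774.9644) = $100,000 (dollar cap binds)
Taxable value = $1,601,937.411 − $33,000 − $100,000 = $1,468,937.411
Sagehill School District: $1,468,937.411 × 0.01771 = $26,014.88154881
Saltmarsh County: $1,468,937.411 × 0.0032 = $4,700.5997152
Total = $30,715.48126401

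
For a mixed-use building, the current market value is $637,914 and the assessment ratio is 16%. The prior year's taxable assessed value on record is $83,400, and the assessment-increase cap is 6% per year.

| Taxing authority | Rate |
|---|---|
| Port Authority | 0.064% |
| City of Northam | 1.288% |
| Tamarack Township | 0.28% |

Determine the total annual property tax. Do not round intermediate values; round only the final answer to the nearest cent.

$1,442.75

Uncapped assessed value = $637,914 × 0.16 = $102,066.24
Cap limit = $83,400 × 1.06 = $88,404
Taxable assessed value = min($102,066.24, $88,404) = $88,404 (cap binds)
Port Authority: $88,404 × 0.00064 = $56.57856
City of Northam: $88,404 × 0.01288 = $1,138.64352
Tamarack Township: $88,404 × 0.0028 = $247.5312
Total = $1,442.75328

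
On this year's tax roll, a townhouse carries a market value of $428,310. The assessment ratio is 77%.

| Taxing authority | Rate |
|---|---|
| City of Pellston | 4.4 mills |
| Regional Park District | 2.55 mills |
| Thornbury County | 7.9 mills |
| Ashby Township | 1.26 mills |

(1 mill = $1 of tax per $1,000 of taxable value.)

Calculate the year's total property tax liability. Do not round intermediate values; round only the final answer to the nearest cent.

$5,313.06

Assessed value = $428,310 × 0.77 = $329,798.7
City of Pellston: $329,798.7 × 0.0044 = $1,451.11428
Regional Park District: $329,798.7 × 0.00255 = $840.986685
Thornbury County: $329,798.7 × 0.0079 = $2,605.40973
Ashby Township: $329,798.7 × 0.00126 = $415.546362
Total = $1,451.11428 + $840.986685 + $2,605.40973 + $415.546362 = $5,313.057057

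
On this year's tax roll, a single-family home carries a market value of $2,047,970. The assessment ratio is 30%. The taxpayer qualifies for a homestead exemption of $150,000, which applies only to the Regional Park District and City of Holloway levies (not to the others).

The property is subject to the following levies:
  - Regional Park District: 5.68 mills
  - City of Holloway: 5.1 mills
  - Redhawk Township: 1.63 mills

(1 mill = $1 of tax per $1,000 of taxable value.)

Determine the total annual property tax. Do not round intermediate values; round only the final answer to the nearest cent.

$6,007.59

Assessed value = $2,047,970 × 0.3 = $614,391
Regional Park District: ($614,391 − $150,000) × 0.00568 = $464,391 × 0.00568 = $2,637.74088
City of Holloway: ($614,391 − $150,000) × 0.0051 = $464,391 × 0.0051 = $2,368.3941
Redhawk Township: $614,391 × 0.00163 = $1,001.45733
Total = $6,007.59231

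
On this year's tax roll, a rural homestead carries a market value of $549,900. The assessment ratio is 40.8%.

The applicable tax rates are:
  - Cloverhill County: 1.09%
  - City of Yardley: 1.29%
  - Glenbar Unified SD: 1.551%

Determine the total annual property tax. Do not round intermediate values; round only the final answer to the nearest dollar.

$8,820

Assessed value = $549,900 × 0.408 = $224,359.2
Cloverhill County: $224,359.2 × 0.0109 = $2,445.51528
City of Yardley: $224,359.2 × 0.0129 = $2,894.23368
Glenbar Unified SD: $224,359.2 × 0.01551 = $3,479.811192
Total = $2,445.51528 + $2,894.23368 + $3,479.811192 = $8,819.560152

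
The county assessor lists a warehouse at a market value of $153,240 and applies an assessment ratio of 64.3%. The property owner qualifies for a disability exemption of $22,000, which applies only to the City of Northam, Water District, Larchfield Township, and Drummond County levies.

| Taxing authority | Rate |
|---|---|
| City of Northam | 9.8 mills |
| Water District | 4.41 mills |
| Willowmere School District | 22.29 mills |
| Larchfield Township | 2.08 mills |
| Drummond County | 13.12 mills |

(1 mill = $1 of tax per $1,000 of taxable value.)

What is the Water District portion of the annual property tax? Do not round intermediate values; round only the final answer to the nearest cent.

Assessed value = $153,240 × 0.643 = $98,533.32
Water District taxable value = $98,533.32 − $22,000 = $76,533.32
Water District levy = $76,533.32 × 0.00441 = $337.5119412

$337.51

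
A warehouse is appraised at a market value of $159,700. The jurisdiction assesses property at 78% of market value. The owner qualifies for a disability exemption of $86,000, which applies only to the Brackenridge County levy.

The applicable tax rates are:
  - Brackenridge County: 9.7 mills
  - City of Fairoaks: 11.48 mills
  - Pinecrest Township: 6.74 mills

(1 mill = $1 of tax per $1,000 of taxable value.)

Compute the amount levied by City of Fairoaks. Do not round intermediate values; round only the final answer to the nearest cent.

Assessed value = $159,700 × 0.78 = $124,566
City of Fairoaks taxable value = $124,566 (exemption does not apply)
City of Fairoaks levy = $124,566 × 0.01148 = $1,430.01768

$1,430.02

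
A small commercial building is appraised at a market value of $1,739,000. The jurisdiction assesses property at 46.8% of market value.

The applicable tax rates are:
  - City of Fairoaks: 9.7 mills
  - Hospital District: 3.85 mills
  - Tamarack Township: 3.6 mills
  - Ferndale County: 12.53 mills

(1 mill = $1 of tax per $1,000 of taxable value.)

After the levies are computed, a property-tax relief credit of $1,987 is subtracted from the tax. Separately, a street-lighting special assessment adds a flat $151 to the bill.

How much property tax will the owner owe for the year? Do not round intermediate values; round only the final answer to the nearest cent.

$22,319.13

Assessed value = $1,739,000 × 0.468 = $813,852
City of Fairoaks: $813,852 × 0.0097 = $7,894.3644
Hospital District: $813,852 × 0.00385 = $3,133.3302
Tamarack Township: $813,852 × 0.0036 = $2,929.8672
Ferndale County: $813,852 × 0.01253 = $10,197.56556
Levies subtotal = $24,155.12736
After credit = $24,155.12736 − $1,987 = $22,168.12736
Total = $22,168.12736 + $151 = $22,319.12736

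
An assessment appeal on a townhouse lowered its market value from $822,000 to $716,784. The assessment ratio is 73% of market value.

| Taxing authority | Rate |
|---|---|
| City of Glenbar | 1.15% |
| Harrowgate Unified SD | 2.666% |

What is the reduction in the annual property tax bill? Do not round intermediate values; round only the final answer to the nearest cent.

$2,930.98

Old assessed value = $822,000 × 0.73 = $600,060
New assessed value = $716,784 × 0.73 = $523,252.32
Combined rate = 0.0115 + 0.02666 = 0.03816
Old tax = $600,060 × 0.03816 = $22,898.2896
New tax = $523,252.32 × 0.03816 = $19,967.3085312
Reduction = $22,898.2896 − $19,967.3085312 = $2,930.9810688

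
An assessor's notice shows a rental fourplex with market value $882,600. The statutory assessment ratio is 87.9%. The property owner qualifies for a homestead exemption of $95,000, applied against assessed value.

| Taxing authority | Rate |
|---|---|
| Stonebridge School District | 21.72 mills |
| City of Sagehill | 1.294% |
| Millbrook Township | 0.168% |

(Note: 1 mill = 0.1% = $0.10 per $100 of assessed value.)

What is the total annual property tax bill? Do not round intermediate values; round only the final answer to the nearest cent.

Assessed value = $882,600 × 0.879 = $775,805.4
Taxable value = $775,805.4 − $95,000 = $680,805.4
Stonebridge School District: $680,805.4 × 0.02172 = $14,787.093288
City of Sagehill: $680,805.4 × 0.01294 = $8,809.621876
Millbrook Township: $680,805.4 × 0.00168 = $1,143.753072
Total = $24,740.468236

$24,740.47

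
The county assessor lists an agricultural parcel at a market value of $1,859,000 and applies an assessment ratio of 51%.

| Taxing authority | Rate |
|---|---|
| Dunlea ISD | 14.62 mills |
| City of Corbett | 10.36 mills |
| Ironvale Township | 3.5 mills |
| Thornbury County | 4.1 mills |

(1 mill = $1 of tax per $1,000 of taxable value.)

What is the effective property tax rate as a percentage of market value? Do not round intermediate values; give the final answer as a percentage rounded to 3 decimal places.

1.662%

Assessed value = $1,859,000 × 0.51 = $948,090
Dunlea ISD: $948,090 × 0.01462 = $13,861.0758
City of Corbett: $948,090 × 0.01036 = $9,822.2124
Ironvale Township: $948,090 × 0.0035 = $3,318.315
Thornbury County: $948,090 × 0.0041 = $3,887.169
Total tax = $30,888.7722
Effective rate = $30,888.7722 ÷ $1,859,000 = 1.662% of market value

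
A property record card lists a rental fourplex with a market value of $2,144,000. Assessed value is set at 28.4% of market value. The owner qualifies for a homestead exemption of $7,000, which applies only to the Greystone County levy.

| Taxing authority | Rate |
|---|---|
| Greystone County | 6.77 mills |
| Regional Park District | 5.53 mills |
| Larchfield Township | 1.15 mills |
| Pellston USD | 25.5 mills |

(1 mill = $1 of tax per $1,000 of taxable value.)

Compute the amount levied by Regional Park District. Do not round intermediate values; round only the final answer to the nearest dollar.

$3,367

Assessed value = $2,144,000 × 0.284 = $608,896
Regional Park District taxable value = $608,896 (exemption does not apply)
Regional Park District levy = $608,896 × 0.00553 = $3,367.19488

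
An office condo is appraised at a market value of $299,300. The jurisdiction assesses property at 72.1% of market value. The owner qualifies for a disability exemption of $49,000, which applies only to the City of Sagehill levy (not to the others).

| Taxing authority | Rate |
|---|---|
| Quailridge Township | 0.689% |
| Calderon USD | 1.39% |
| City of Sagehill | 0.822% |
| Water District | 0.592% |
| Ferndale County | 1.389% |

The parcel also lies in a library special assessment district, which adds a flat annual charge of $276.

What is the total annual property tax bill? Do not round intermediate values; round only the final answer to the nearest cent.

Assessed value = $299,300 × 0.721 = $215,795.3
Quailridge Township: $215,795.3 × 0.00689 = $1,486.829617
Calderon USD: $215,795.3 × 0.0139 = $2,999.55467
City of Sagehill: ($215,795.3 − $49,000) × 0.00822 = $166,795.3 × 0.00822 = $1,371.057366
Water District: $215,795.3 × 0.00592 = $1,277.508176
Ferndale County: $215,795.3 × 0.01389 = $2,997.396717
Levies subtotal = $10,132.346546
Total = $10,132.346546 + $276 = $10,408.346546

$10,408.35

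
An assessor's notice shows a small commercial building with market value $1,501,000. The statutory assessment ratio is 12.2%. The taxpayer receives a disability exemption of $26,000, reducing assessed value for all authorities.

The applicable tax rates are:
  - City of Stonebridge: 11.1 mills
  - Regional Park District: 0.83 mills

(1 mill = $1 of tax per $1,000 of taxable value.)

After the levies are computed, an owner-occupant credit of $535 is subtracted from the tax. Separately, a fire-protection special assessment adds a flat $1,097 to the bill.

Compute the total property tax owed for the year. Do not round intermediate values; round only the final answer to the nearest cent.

Assessed value = $1,501,000 × 0.122 = $183,122
Taxable value = $183,122 − $26,000 = $157,122
City of Stonebridge: $157,122 × 0.0111 = $1,744.0542
Regional Park District: $157,122 × 0.00083 = $130.41126
Levies subtotal = $1,874.46546
After credit = $1,874.46546 − $535 = $1,339.46546
Total = $1,339.46546 + $1,097 = $2,436.46546

$2,436.47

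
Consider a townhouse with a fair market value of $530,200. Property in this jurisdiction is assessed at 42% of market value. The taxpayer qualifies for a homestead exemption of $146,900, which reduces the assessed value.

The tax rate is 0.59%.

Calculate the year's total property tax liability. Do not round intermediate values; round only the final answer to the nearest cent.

$447.13

Assessed value = $530,200 × 0.42 = $222,684
Taxable value = $222,684 − $146,900 = $75,784
Tax = $75,784 × 0.0059 = $447.1256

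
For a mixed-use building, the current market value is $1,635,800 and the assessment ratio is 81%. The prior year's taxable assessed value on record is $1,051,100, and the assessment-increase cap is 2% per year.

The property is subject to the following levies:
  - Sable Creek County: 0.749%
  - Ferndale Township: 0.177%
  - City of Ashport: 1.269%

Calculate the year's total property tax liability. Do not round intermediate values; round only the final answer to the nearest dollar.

Uncapped assessed value = $1,635,800 × 0.81 = $1,324,998
Cap limit = $1,051,100 × 1.02 = $1,072,122
Taxable assessed value = min($1,324,998, $1,072,122) = $1,072,122 (cap binds)
Sable Creek County: $1,072,122 × 0.00749 = $8,030.19378
Ferndale Township: $1,072,122 × 0.00177 = $1,897.65594
City of Ashport: $1,072,122 × 0.01269 = $13,605.22818
Total = $23,533.0779

$23,533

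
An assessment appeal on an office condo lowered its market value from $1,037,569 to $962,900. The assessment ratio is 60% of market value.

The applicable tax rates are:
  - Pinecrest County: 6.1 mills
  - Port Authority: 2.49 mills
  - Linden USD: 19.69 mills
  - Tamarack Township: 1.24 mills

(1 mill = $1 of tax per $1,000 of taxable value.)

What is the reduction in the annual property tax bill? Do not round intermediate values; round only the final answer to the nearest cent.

Old assessed value = $1,037,569 × 0.6 = $622,541.4
New assessed value = $962,900 × 0.6 = $577,740
Combined rate = 0.0061 + 0.00249 + 0.01969 + 0.00124 = 0.02952
Old tax = $622,541.4 × 0.02952 = $18,377.422128
New tax = $577,740 × 0.02952 = $17,054.8848
Reduction = $18,377.422128 − $17,054.8848 = $1,322.537328

$1,322.54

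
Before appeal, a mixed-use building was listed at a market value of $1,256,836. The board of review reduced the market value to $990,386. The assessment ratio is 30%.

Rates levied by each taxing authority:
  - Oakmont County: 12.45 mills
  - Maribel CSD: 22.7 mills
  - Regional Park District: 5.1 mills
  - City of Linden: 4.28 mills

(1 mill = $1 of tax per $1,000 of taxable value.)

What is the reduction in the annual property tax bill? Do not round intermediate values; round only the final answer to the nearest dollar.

Old assessed value = $1,256,836 × 0.3 = $377,050.8
New assessed value = $990,386 × 0.3 = $297,115.8
Combined rate = 0.01245 + 0.0227 + 0.0051 + 0.00428 = 0.04453
Old tax = $377,050.8 × 0.04453 = $16,790.072124
New tax = $297,115.8 × 0.04453 = $13,230.566574
Reduction = $16,790.072124 − $13,230.566574 = $3,559.50555

$3,560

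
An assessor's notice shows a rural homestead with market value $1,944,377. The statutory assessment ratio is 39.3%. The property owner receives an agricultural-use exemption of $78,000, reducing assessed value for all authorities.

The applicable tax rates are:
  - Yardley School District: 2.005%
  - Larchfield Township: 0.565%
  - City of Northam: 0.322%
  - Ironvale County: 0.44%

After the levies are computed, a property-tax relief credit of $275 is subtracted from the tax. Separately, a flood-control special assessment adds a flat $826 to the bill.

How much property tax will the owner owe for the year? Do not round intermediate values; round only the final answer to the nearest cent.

$23,413.19

Assessed value = $1,944,377 × 0.393 = $764,140.161
Taxable value = $764,140.161 − $78,000 = $686,140.161
Yardley School District: $686,140.161 × 0.02005 = $13,757.11022805
Larchfield Township: $686,140.161 × 0.00565 = $3,876.69190965
City of Northam: $686,140.161 × 0.00322 = $2,209.37131842
Ironvale County: $686,140.161 × 0.0044 = $3,019.0167084
Levies subtotal = $22,862.19016452
After credit = $22,862.19016452 − $275 = $22,587.19016452
Total = $22,587.19016452 + $826 = $23,413.19016452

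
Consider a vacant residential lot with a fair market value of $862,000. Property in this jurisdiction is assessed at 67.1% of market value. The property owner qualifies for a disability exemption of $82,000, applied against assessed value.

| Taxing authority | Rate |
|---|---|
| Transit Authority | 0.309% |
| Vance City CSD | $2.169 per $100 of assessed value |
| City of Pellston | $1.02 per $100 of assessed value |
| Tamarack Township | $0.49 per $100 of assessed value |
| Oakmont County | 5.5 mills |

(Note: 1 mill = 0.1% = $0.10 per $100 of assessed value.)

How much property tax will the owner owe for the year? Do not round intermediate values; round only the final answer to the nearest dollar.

Assessed value = $862,000 × 0.671 = $578,402
Taxable value = $578,402 − $82,000 = $496,402
Transit Authority: $496,402 × 0.00309 = $1,533.88218
Vance City CSD: $496,402 × 0.02169 = $10,766.95938
City of Pellston: $496,402 × 0.0102 = $5,063.3004
Tamarack Township: $496,402 × 0.0049 = $2,432.3698
Oakmont County: $496,402 × 0.0055 = $2,730.211
Total = $22,526.72276

$22,527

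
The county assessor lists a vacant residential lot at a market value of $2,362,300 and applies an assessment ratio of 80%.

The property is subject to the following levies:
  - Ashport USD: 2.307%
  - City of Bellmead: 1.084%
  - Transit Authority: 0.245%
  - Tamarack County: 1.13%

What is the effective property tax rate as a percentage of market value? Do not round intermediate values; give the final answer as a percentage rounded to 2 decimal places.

3.81%

Assessed value = $2,362,300 × 0.8 = $1,889,840
Ashport USD: $1,889,840 × 0.02307 = $43,598.6088
City of Bellmead: $1,889,840 × 0.01084 = $20,485.8656
Transit Authority: $1,889,840 × 0.00245 = $4,630.108
Tamarack County: $1,889,840 × 0.0113 = $21,355.192
Total tax = $90,069.7744
Effective rate = $90,069.7744 ÷ $2,362,300 = 3.81% of market value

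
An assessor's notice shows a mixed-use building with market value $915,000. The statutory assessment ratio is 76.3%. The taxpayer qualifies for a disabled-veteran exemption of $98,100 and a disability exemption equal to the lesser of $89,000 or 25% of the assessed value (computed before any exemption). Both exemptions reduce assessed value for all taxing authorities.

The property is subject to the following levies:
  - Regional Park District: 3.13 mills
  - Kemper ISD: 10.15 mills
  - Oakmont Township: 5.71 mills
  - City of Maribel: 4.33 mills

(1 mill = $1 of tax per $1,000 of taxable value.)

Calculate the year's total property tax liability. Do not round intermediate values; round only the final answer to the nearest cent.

Assessed value = $915,000 × 0.763 = $698,145
Disability exemption = min($89,000, 25% × $698,145) = min($89,000, $174,536.25) = $89,000 (dollar cap binds)
Taxable value = $698,145 − $98,100 − $89,000 = $511,045
Regional Park District: $511,045 × 0.00313 = $1,599.57085
Kemper ISD: $511,045 × 0.01015 = $5,187.10675
Oakmont Township: $511,045 × 0.00571 = $2,918.06695
City of Maribel: $511,045 × 0.00433 = $2,212.82485
Total = $11,917.5694

$11,917.57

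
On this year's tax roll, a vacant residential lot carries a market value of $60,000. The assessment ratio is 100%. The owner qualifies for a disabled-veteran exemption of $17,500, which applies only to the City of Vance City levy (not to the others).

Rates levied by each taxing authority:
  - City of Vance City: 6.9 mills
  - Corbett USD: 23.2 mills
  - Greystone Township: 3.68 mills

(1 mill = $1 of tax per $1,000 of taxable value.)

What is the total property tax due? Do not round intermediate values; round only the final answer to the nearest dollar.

$1,906

Assessed value = $60,000 × 1 = $60,000
City of Vance City: ($60,000 − $17,500) × 0.0069 = $42,500 × 0.0069 = $293.25
Corbett USD: $60,000 × 0.0232 = $1,392
Greystone Township: $60,000 × 0.00368 = $220.8
Total = $1,906.05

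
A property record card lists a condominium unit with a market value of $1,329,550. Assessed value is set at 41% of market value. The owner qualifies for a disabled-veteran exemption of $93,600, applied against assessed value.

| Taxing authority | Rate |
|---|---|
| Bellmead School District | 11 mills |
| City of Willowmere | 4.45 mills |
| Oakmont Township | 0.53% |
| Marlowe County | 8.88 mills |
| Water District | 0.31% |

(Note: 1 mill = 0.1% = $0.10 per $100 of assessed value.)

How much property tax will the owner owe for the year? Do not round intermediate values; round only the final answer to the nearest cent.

$14,778.10

Assessed value = $1,329,550 × 0.41 = $545,115.5
Taxable value = $545,115.5 − $93,600 = $451,515.5
Bellmead School District: $451,515.5 × 0.011 = $4,966.6705
City of Willowmere: $451,515.5 × 0.00445 = $2,009.243975
Oakmont Township: $451,515.5 × 0.0053 = $2,393.03215
Marlowe County: $451,515.5 × 0.00888 = $4,009.45764
Water District: $451,515.5 × 0.0031 = $1,399.69805
Total = $14,778.102315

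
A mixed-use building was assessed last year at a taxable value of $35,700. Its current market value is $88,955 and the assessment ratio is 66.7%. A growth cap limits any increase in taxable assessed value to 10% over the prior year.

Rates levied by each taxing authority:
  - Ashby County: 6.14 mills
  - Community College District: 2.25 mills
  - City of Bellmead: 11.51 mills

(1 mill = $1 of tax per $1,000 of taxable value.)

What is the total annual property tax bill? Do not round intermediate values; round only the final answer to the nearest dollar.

Uncapped assessed value = $88,955 × 0.667 = $59,332.985
Cap limit = $35,700 × 1.1 = $39,270
Taxable assessed value = min($59,332.985, $39,270) = $39,270 (cap binds)
Ashby County: $39,270 × 0.00614 = $241.1178
Community College District: $39,270 × 0.00225 = $88.3575
City of Bellmead: $39,270 × 0.01151 = $451.9977
Total = $781.473

$781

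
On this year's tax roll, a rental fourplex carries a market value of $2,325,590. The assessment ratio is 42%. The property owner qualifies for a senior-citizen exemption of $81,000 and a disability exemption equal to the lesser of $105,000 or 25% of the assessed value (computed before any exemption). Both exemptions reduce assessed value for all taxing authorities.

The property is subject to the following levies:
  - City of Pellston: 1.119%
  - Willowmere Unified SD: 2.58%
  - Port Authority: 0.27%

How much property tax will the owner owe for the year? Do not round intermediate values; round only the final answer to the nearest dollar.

Assessed value = $2,325,590 × 0.42 = $976,747.8
Disability exemption = min($105,000, 25% × $976,747.8) = min($105,000, $244,186.95) = $105,000 (dollar cap binds)
Taxable value = $976,747.8 − $81,000 − $105,000 = $790,747.8
City of Pellston: $790,747.8 × 0.01119 = $8,848.467882
Willowmere Unified SD: $790,747.8 × 0.0258 = $20,401.29324
Port Authority: $790,747.8 × 0.0027 = $2,135.01906
Total = $31,384.780182

$31,385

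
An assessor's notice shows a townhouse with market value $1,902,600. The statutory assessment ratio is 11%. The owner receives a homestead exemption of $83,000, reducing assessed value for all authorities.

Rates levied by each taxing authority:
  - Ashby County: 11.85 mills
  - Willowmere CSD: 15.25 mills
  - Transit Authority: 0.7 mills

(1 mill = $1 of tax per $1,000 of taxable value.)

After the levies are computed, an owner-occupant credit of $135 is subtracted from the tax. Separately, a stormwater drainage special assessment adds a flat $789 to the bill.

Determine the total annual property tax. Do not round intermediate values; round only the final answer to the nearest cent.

Assessed value = $1,902,600 × 0.11 = $209,286
Taxable value = $209,286 − $83,000 = $126,286
Ashby County: $126,286 × 0.01185 = $1,496.4891
Willowmere CSD: $126,286 × 0.01525 = $1,925.8615
Transit Authority: $126,286 × 0.0007 = $88.4002
Levies subtotal = $3,510.7508
After credit = $3,510.7508 − $135 = $3,375.7508
Total = $3,375.7508 + $789 = $4,164.7508

$4,164.75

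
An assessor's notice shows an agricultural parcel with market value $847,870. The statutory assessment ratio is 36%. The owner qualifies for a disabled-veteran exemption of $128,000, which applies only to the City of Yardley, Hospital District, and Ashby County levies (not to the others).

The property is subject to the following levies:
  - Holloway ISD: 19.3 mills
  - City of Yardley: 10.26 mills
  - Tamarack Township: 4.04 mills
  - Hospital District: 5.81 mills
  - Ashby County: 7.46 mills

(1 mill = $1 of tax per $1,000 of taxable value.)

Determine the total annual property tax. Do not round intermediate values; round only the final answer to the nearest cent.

$11,294.44

Assessed value = $847,870 × 0.36 = $305,233.2
Holloway ISD: $305,233.2 × 0.0193 = $5,891.00076
City of Yardley: ($305,233.2 − $128,000) × 0.01026 = $177,233.2 × 0.01026 = $1,818.412632
Tamarack Township: $305,233.2 × 0.00404 = $1,233.142128
Hospital District: ($305,233.2 − $128,000) × 0.00581 = $177,233.2 × 0.00581 = $1,029.724892
Ashby County: ($305,233.2 − $128,000) × 0.00746 = $177,233.2 × 0.00746 = $1,322.159672
Total = $11,294.440084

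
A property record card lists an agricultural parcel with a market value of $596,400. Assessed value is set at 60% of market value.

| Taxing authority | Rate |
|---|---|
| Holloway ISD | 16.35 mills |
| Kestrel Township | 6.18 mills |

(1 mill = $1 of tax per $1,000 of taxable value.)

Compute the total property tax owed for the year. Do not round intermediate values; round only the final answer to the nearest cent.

Assessed value = $596,400 × 0.6 = $357,840
Holloway ISD: $357,840 × 0.01635 = $5,850.684
Kestrel Township: $357,840 × 0.00618 = $2,211.4512
Total = $5,850.684 + $2,211.4512 = $8,062.1352

$8,062.14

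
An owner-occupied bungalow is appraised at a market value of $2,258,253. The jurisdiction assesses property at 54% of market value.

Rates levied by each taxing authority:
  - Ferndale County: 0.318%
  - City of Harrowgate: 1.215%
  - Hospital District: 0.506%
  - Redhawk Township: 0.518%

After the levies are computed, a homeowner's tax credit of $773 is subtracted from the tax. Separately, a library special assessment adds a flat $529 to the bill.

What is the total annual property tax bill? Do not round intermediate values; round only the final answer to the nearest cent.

$30,937.51

Assessed value = $2,258,253 × 0.54 = $1,219,456.62
Ferndale County: $1,219,456.62 × 0.00318 = $3,877.8720516
City of Harrowgate: $1,219,456.62 × 0.01215 = $14,816.397933
Hospital District: $1,219,456.62 × 0.00506 = $6,170.4504972
Redhawk Township: $1,219,456.62 × 0.00518 = $6,316.7852916
Levies subtotal = $31,181.5057734
After credit = $31,181.5057734 − $773 = $30,408.5057734
Total = $30,408.5057734 + $529 = $30,937.5057734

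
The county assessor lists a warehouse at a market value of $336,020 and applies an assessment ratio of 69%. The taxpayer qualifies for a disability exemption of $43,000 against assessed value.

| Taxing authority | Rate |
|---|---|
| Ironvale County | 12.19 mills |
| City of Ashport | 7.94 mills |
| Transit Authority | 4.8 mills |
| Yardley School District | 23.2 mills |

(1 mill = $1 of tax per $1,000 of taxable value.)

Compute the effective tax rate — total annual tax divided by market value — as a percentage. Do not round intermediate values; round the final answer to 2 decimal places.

Assessed value = $336,020 × 0.69 = $231,853.8
Taxable value = $231,853.8 − $43,000 = $188,853.8
Ironvale County: $188,853.8 × 0.01219 = $2,302.127822
City of Ashport: $188,853.8 × 0.00794 = $1,499.499172
Transit Authority: $188,853.8 × 0.0048 = $906.49824
Yardley School District: $188,853.8 × 0.0232 = $4,381.40816
Total tax = $9,089.533394
Effective rate = $9,089.533394 ÷ $336,020 = 2.71% of market value

2.71%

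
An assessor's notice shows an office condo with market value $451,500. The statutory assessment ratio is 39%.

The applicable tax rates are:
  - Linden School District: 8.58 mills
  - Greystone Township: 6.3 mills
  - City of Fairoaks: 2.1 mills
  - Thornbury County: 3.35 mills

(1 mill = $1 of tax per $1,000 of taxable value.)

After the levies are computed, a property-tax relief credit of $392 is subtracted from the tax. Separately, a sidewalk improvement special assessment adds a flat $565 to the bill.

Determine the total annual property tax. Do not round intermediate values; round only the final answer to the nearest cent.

Assessed value = $451,500 × 0.39 = $176,085
Linden School District: $176,085 × 0.00858 = $1,510.8093
Greystone Township: $176,085 × 0.0063 = $1,109.3355
City of Fairoaks: $176,085 × 0.0021 = $369.7785
Thornbury County: $176,085 × 0.00335 = $589.88475
Levies subtotal = $3,579.80805
After credit = $3,579.80805 − $392 = $3,187.80805
Total = $3,187.80805 + $565 = $3,752.80805

$3,752.81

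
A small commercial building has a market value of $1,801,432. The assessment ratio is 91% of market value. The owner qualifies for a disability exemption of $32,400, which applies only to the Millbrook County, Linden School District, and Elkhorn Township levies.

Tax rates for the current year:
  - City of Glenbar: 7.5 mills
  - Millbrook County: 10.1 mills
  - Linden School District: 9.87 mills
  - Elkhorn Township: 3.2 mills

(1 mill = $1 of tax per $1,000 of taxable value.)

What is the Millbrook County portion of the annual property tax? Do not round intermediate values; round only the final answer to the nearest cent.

Assessed value = $1,801,432 × 0.91 = $1,639,303.12
Millbrook County taxable value = $1,639,303.12 − $32,400 = $1,606,903.12
Millbrook County levy = $1,606,903.12 × 0.0101 = $16,229.721512

$16,229.72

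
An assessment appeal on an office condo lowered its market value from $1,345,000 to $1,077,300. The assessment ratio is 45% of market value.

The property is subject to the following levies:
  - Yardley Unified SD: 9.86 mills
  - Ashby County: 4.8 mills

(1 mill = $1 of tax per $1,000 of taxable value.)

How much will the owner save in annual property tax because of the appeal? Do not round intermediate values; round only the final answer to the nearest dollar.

Old assessed value = $1,345,000 × 0.45 = $605,250
New assessed value = $1,077,300 × 0.45 = $484,785
Combined rate = 0.00986 + 0.0048 = 0.01466
Old tax = $605,250 × 0.01466 = $8,872.965
New tax = $484,785 × 0.01466 = $7,106.9481
Reduction = $8,872.965 − $7,106.9481 = $1,766.0169

$1,766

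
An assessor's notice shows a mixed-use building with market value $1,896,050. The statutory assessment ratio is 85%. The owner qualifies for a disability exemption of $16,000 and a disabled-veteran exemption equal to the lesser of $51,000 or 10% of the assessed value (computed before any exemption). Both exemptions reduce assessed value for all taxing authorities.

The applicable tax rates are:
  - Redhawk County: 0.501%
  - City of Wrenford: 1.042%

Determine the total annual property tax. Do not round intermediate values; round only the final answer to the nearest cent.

$23,833.83

Assessed value = $1,896,050 × 0.85 = $1,611,642.5
Disabled-veteran exemption = min($51,000, 10% × $1,611,642.5) = min($51,000, $161,164.25) = $51,000 (dollar cap binds)
Taxable value = $1,611,642.5 − $16,000 − $51,000 = $1,544,642.5
Redhawk County: $1,544,642.5 × 0.00501 = $7,738.658925
City of Wrenford: $1,544,642.5 × 0.01042 = $16,095.17485
Total = $23,833.833775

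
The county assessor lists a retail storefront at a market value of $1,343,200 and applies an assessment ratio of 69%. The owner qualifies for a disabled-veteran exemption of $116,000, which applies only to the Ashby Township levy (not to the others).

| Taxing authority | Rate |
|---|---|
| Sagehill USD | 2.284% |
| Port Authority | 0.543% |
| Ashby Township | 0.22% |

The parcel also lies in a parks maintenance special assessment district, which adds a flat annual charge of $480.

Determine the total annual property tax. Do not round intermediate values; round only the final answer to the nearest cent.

Assessed value = $1,343,200 × 0.69 = $926,808
Sagehill USD: $926,808 × 0.02284 = $21,168.29472
Port Authority: $926,808 × 0.00543 = $5,032.56744
Ashby Township: ($926,808 − $116,000) × 0.0022 = $810,808 × 0.0022 = $1,783.7776
Levies subtotal = $27,984.63976
Total = $27,984.63976 + $480 = $28,464.63976

$28,464.64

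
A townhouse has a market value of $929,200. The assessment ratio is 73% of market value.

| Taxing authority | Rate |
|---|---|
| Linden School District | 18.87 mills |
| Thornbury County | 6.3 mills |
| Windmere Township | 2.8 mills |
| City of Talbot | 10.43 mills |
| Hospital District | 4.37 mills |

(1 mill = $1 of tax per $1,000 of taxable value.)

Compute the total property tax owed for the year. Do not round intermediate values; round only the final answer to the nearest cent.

$29,011.58

Assessed value = $929,200 × 0.73 = $678,316
Linden School District: $678,316 × 0.01887 = $12,799.82292
Thornbury County: $678,316 × 0.0063 = $4,273.3908
Windmere Township: $678,316 × 0.0028 = $1,899.2848
City of Talbot: $678,316 × 0.01043 = $7,074.83588
Hospital District: $678,316 × 0.00437 = $2,964.24092
Total = $12,799.82292 + $4,273.3908 + $1,899.2848 + $7,074.83588 + $2,964.24092 = $29,011.57532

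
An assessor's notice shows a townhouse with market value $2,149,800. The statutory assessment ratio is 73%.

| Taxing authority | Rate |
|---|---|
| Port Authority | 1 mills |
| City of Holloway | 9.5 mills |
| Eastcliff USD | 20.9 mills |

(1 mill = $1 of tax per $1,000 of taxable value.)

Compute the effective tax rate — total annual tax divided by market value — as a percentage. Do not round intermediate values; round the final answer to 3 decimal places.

Assessed value = $2,149,800 × 0.73 = $1,569,354
Port Authority: $1,569,354 × 0.001 = $1,569.354
City of Holloway: $1,569,354 × 0.0095 = $14,908.863
Eastcliff USD: $1,569,354 × 0.0209 = $32,799.4986
Total tax = $49,277.7156
Effective rate = $49,277.7156 ÷ $2,149,800 = 2.292% of market value

2.292%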